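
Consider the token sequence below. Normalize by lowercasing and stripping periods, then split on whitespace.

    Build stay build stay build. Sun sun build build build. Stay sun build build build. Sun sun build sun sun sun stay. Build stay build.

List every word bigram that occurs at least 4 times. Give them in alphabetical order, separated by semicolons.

Bigram counts meeting the condition (at least 4 times):
  build build: 4
  build stay: 4
  stay build: 4
  sun sun: 4

build build; build stay; stay build; sun sun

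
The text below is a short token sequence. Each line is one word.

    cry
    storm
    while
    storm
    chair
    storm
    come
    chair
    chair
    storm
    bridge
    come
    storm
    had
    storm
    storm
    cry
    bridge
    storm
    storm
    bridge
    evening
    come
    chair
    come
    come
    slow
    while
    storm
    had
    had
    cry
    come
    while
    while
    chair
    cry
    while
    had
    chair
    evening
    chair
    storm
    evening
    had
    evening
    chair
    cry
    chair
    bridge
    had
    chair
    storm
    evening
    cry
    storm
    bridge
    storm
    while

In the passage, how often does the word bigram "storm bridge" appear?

3

Scanning the 58 overlapping bigram windows for "storm bridge":
  position 10–11: storm bridge
  position 20–21: storm bridge
  position 56–57: storm bridge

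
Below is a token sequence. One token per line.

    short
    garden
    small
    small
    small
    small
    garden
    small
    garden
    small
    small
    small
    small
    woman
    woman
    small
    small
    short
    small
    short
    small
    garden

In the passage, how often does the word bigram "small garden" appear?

3

Scanning the 21 overlapping bigram windows for "small garden":
  position 6–7: small garden
  position 8–9: small garden
  position 21–22: small garden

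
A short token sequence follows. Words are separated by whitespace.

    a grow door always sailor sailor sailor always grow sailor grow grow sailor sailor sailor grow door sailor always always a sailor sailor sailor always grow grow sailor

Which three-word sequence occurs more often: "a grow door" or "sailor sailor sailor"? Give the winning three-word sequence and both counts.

"a grow door": 1 occurrence
"sailor sailor sailor": 3 occurrences

"sailor sailor sailor" (3 vs 1)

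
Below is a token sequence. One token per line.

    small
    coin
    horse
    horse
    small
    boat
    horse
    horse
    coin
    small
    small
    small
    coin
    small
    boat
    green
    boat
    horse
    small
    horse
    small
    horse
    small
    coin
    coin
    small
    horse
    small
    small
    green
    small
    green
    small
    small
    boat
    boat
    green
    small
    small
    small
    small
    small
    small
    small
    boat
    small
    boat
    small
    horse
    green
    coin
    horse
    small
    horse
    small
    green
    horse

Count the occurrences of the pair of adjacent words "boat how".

Scanning the 56 overlapping bigram windows for "boat how":
  (none found)

0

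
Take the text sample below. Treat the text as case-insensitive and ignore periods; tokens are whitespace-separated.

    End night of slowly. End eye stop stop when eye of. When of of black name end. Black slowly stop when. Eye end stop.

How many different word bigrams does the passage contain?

21

24 tokens → 23 bigram windows in total.
Repeated bigrams (each contributes count−1 duplicates):
  stop when: 2
  when eye: 2
2 duplicate windows → 23 − 2 = 21 distinct.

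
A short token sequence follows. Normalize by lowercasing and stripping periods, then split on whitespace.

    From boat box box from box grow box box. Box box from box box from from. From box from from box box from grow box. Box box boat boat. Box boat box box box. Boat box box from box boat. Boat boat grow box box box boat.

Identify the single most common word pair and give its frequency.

Bigram frequencies (highest first):
  box box: 13
  box from: 6
  from box: 5
  box boat: 5
  boat box: 4
  grow box: 3
  … (6 more, each ≤ 3)

"box box", 13 times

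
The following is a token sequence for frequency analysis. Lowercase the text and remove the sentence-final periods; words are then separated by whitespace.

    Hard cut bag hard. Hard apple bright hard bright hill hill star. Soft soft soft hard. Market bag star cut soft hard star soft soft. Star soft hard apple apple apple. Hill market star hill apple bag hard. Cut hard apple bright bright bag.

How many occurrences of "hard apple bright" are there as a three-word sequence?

Scanning the 42 overlapping trigram windows for "hard apple bright":
  position 5–7: hard apple bright
  position 40–42: hard apple bright

2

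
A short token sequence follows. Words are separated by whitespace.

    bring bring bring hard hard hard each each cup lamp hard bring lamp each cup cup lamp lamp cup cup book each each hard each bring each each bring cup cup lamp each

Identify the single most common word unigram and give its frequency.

Unigram frequencies (highest first):
  each: 9
  cup: 7
  bring: 6
  hard: 5
  lamp: 5
  book: 1

"each", 9 times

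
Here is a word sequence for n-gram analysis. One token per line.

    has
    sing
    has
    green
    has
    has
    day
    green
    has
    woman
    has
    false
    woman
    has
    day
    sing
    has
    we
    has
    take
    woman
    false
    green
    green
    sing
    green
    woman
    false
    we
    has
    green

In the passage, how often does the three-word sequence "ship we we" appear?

Scanning the 29 overlapping trigram windows for "ship we we":
  (none found)

0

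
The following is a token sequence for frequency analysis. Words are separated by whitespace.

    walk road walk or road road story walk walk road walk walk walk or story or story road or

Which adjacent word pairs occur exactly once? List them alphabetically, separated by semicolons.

or road; road or; road road; road story; story or; story road; story walk

Bigram counts meeting the condition (exactly once):
  or road: 1
  road or: 1
  road road: 1
  road story: 1
  story or: 1
  story road: 1
  story walk: 1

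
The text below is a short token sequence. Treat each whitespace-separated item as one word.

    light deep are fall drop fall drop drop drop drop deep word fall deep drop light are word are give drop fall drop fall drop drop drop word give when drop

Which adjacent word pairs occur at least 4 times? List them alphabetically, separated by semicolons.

Bigram counts meeting the condition (at least 4 times):
  drop drop: 5
  fall drop: 4

drop drop; fall drop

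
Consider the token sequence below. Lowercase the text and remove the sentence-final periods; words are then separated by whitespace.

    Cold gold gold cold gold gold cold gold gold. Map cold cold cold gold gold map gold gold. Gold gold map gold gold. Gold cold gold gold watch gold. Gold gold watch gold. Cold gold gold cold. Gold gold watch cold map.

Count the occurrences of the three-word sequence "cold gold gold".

7

Scanning the 40 overlapping trigram windows for "cold gold gold":
  position 1–3: cold gold gold
  position 4–6: cold gold gold
  position 7–9: cold gold gold
  position 13–15: cold gold gold
  position 25–27: cold gold gold
  position 34–36: cold gold gold
  position 37–39: cold gold gold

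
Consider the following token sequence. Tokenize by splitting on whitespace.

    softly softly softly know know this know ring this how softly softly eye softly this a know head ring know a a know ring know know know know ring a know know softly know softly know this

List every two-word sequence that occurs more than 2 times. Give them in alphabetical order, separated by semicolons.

Bigram counts meeting the condition (more than 2 times):
  a know: 3
  know know: 5
  know ring: 3
  softly know: 3
  softly softly: 3

a know; know know; know ring; softly know; softly softly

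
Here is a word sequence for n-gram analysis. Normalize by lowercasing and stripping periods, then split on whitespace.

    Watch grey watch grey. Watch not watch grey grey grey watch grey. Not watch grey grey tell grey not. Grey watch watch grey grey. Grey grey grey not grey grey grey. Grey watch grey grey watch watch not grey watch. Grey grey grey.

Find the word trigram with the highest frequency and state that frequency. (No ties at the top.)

"grey grey grey", 7 times

Trigram frequencies (highest first):
  grey grey grey: 7
  watch grey grey: 5
  grey watch grey: 4
  grey grey watch: 3
  watch grey watch: 2
  not watch grey: 2
  … (15 more, each ≤ 2)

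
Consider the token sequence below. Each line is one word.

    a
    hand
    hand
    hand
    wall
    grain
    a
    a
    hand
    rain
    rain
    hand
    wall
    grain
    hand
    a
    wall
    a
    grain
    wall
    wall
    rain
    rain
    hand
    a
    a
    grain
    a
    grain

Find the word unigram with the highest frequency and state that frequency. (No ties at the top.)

Unigram frequencies (highest first):
  a: 8
  hand: 7
  wall: 5
  grain: 5
  rain: 4

"a", 8 times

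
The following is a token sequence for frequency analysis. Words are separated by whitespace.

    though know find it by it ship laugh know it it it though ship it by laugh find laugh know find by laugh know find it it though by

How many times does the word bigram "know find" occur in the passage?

3

Scanning the 28 overlapping bigram windows for "know find":
  position 2–3: know find
  position 20–21: know find
  position 24–25: know find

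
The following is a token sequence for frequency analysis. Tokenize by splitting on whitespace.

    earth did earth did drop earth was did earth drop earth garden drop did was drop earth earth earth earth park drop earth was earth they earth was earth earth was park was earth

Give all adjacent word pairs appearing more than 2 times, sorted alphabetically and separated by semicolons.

Bigram counts meeting the condition (more than 2 times):
  drop earth: 4
  earth earth: 4
  earth was: 4
  was earth: 3

drop earth; earth earth; earth was; was earth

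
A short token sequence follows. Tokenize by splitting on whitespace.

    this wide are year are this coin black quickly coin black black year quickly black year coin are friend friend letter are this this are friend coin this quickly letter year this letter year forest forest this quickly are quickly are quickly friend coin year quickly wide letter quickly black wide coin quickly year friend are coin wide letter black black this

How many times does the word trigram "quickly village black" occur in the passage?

Scanning the 60 overlapping trigram windows for "quickly village black":
  (none found)

0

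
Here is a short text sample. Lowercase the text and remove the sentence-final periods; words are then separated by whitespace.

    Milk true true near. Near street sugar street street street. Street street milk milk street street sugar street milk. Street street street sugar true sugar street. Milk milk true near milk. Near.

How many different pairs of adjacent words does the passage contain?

15

32 tokens → 31 bigram windows in total.
Repeated bigrams (each contributes count−1 duplicates):
  street street: 7
  street milk: 3
  street sugar: 3
  sugar street: 3
  milk milk: 2
  milk street: 2
  milk true: 2
  true near: 2
16 duplicate windows → 31 − 16 = 15 distinct.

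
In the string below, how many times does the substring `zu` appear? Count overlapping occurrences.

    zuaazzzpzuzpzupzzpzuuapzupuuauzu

Sliding a length-2 window over the 32 characters (31 positions):
  position 1–2: zu
  position 9–10: zu
  position 13–14: zu
  position 19–20: zu
  position 24–25: zu
  position 31–32: zu

6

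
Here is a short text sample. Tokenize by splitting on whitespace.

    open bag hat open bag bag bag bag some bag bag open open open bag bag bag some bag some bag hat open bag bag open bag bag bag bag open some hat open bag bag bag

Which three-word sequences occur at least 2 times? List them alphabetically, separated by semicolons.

Trigram counts meeting the condition (at least 2 times):
  bag bag bag: 6
  bag bag open: 3
  bag bag some: 2
  bag hat open: 2
  bag some bag: 3
  hat open bag: 3
  open bag bag: 5

bag bag bag; bag bag open; bag bag some; bag hat open; bag some bag; hat open bag; open bag bag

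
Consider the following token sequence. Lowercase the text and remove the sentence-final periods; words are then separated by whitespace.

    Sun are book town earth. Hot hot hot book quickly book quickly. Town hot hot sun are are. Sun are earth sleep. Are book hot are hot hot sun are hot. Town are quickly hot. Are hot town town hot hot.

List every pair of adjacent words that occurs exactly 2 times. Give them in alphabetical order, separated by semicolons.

Bigram counts meeting the condition (exactly 2 times):
  are book: 2
  book quickly: 2
  hot are: 2
  hot sun: 2
  hot town: 2
  town hot: 2

are book; book quickly; hot are; hot sun; hot town; town hot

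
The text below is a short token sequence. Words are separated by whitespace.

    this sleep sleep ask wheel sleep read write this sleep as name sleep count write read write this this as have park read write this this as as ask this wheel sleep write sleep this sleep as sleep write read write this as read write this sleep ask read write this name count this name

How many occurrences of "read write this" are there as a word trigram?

Scanning the 53 overlapping trigram windows for "read write this":
  position 7–9: read write this
  position 16–18: read write this
  position 23–25: read write this
  position 40–42: read write this
  position 44–46: read write this
  position 49–51: read write this

6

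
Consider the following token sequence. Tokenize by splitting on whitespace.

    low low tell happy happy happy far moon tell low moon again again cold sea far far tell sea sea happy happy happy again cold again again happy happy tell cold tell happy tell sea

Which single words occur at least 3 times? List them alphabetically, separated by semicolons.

again; cold; far; happy; low; sea; tell

Unigram counts meeting the condition (at least 3 times):
  again: 5
  cold: 3
  far: 3
  happy: 9
  low: 3
  sea: 4
  tell: 6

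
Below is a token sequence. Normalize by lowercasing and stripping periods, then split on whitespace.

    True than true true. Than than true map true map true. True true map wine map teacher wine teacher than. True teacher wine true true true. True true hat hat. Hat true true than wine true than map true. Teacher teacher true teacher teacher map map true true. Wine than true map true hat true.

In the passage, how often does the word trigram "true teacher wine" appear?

1

Scanning the 53 overlapping trigram windows for "true teacher wine":
  position 21–23: true teacher wine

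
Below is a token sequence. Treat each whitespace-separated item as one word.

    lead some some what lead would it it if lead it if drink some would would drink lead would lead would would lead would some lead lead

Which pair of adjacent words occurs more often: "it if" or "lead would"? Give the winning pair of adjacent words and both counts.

"lead would" (4 vs 2)

"it if": 2 occurrences
"lead would": 4 occurrences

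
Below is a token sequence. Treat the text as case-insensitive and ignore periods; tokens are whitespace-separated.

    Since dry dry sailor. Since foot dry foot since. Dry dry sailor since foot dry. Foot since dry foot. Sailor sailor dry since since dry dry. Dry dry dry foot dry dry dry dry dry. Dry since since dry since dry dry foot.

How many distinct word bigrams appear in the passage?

13

43 tokens → 42 bigram windows in total.
Repeated bigrams (each contributes count−1 duplicates):
  dry dry: 12
  since dry: 6
  dry foot: 5
  dry since: 3
  foot dry: 3
  dry sailor: 2
  foot since: 2
  sailor since: 2
  … (2 more repeated)
29 duplicate windows → 42 − 29 = 13 distinct.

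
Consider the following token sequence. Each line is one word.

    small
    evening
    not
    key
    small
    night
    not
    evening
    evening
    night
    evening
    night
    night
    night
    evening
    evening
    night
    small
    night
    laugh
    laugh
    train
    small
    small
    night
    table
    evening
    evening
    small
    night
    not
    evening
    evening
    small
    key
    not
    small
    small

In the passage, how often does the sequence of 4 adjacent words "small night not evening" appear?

Scanning the 35 overlapping 4-gram windows for "small night not evening":
  position 5–8: small night not evening
  position 29–32: small night not evening

2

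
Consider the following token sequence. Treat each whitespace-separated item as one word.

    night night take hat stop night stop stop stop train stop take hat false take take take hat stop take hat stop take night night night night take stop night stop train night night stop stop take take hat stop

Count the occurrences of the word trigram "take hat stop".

Scanning the 38 overlapping trigram windows for "take hat stop":
  position 3–5: take hat stop
  position 17–19: take hat stop
  position 20–22: take hat stop
  position 38–40: take hat stop

4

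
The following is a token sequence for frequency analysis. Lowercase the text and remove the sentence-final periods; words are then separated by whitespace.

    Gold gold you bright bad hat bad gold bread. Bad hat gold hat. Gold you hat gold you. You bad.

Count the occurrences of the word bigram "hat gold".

Scanning the 19 overlapping bigram windows for "hat gold":
  position 11–12: hat gold
  position 13–14: hat gold
  position 16–17: hat gold

3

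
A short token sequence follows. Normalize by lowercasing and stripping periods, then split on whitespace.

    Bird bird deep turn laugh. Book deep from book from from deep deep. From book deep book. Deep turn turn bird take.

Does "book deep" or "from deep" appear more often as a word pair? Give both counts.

"book deep": 3 occurrences
"from deep": 1 occurrence

"book deep" (3 vs 1)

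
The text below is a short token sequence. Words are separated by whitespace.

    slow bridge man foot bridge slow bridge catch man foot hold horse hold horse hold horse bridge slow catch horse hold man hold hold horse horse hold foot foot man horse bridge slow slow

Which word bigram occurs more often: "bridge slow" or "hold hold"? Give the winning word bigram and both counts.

"bridge slow" (3 vs 1)

"bridge slow": 3 occurrences
"hold hold": 1 occurrence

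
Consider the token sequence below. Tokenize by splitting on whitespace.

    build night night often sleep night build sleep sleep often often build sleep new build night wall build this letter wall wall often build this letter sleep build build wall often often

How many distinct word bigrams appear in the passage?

24

32 tokens → 31 bigram windows in total.
Repeated bigrams (each contributes count−1 duplicates):
  build night: 2
  build sleep: 2
  build this: 2
  often build: 2
  often often: 2
  this letter: 2
  wall often: 2
7 duplicate windows → 31 − 7 = 24 distinct.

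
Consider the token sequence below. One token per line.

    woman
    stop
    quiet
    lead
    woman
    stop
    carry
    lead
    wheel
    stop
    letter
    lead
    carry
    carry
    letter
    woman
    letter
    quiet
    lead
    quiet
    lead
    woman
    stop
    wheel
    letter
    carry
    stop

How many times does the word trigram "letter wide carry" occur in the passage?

Scanning the 25 overlapping trigram windows for "letter wide carry":
  (none found)

0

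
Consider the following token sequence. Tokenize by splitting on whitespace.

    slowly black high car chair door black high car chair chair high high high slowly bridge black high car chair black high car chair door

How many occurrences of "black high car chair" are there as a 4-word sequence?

Scanning the 22 overlapping 4-gram windows for "black high car chair":
  position 2–5: black high car chair
  position 7–10: black high car chair
  position 17–20: black high car chair
  position 21–24: black high car chair

4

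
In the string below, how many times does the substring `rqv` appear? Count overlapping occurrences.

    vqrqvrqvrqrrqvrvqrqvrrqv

5

Sliding a length-3 window over the 24 characters (22 positions):
  position 3–5: rqv
  position 6–8: rqv
  position 12–14: rqv
  position 18–20: rqv
  position 22–24: rqv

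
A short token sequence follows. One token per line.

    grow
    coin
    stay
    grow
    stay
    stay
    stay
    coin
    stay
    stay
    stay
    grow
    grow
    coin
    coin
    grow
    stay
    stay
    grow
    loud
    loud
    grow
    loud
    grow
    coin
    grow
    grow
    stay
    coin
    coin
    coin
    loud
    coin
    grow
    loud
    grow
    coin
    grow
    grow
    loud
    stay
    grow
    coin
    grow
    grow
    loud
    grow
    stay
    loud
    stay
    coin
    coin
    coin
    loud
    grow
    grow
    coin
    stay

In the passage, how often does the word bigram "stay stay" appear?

Scanning the 57 overlapping bigram windows for "stay stay":
  position 5–6: stay stay
  position 6–7: stay stay
  position 9–10: stay stay
  position 10–11: stay stay
  position 17–18: stay stay

5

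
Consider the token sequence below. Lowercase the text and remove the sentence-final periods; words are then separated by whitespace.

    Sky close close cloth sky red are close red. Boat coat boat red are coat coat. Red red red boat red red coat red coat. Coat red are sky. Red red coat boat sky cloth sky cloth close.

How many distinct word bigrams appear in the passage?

21

38 tokens → 37 bigram windows in total.
Repeated bigrams (each contributes count−1 duplicates):
  red red: 4
  coat red: 3
  red are: 3
  red coat: 3
  boat red: 2
  cloth sky: 2
  coat boat: 2
  coat coat: 2
  … (3 more repeated)
16 duplicate windows → 37 − 16 = 21 distinct.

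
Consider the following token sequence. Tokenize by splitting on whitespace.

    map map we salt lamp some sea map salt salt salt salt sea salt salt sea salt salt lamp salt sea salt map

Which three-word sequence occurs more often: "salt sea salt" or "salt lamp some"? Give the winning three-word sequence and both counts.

"salt sea salt": 3 occurrences
"salt lamp some": 1 occurrence

"salt sea salt" (3 vs 1)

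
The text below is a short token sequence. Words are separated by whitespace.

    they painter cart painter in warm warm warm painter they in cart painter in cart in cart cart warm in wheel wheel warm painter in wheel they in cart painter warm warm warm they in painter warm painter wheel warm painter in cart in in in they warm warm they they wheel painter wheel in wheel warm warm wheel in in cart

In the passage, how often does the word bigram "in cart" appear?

6

Scanning the 61 overlapping bigram windows for "in cart":
  position 11–12: in cart
  position 14–15: in cart
  position 16–17: in cart
  position 28–29: in cart
  position 42–43: in cart
  position 61–62: in cart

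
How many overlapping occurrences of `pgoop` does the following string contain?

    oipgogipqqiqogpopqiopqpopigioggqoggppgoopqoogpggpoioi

Sliding a length-5 window over the 53 characters (49 positions):
  position 37–41: pgoop

1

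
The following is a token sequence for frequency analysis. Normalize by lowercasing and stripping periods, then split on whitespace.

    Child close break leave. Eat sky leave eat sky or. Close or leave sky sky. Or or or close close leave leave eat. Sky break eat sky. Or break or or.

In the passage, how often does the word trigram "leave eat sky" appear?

3

Scanning the 29 overlapping trigram windows for "leave eat sky":
  position 4–6: leave eat sky
  position 7–9: leave eat sky
  position 22–24: leave eat sky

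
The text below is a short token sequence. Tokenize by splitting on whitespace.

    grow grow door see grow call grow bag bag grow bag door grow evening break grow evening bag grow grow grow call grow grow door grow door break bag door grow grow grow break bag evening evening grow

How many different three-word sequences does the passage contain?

32

38 tokens → 36 trigram windows in total.
Repeated trigrams (each contributes count−1 duplicates):
  bag door grow: 2
  grow call grow: 2
  grow grow door: 2
  grow grow grow: 2
4 duplicate windows → 36 − 4 = 32 distinct.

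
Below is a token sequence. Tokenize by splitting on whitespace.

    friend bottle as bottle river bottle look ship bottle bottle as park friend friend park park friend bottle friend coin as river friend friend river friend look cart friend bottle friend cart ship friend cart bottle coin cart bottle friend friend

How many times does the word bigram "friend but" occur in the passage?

Scanning the 40 overlapping bigram windows for "friend but":
  (none found)

0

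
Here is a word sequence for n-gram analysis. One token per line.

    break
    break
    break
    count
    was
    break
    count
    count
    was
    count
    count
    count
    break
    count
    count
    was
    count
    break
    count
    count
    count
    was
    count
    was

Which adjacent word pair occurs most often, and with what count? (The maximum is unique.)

"count count", 6 times

Bigram frequencies (highest first):
  count count: 6
  count was: 5
  break count: 4
  was count: 3
  break break: 2
  count break: 2
  … (1 more, each ≤ 1)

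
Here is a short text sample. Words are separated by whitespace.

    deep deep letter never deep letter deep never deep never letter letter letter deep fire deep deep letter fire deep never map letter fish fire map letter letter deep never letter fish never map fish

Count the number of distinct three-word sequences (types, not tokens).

29

35 tokens → 33 trigram windows in total.
Repeated trigrams (each contributes count−1 duplicates):
  deep deep letter: 2
  deep never letter: 2
  letter deep never: 2
  letter letter deep: 2
4 duplicate windows → 33 − 4 = 29 distinct.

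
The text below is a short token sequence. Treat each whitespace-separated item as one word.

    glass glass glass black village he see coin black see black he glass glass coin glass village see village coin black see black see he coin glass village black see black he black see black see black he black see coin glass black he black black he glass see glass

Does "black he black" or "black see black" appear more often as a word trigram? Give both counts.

"black he black": 3 occurrences
"black see black": 5 occurrences

"black see black" (5 vs 3)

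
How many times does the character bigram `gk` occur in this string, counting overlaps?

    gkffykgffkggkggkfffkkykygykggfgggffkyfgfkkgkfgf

Sliding a length-2 window over the 47 characters (46 positions):
  position 1–2: gk
  position 12–13: gk
  position 15–16: gk
  position 43–44: gk

4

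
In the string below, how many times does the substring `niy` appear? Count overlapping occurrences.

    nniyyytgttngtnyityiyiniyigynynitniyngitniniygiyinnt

4

Sliding a length-3 window over the 51 characters (49 positions):
  position 2–4: niy
  position 22–24: niy
  position 33–35: niy
  position 42–44: niy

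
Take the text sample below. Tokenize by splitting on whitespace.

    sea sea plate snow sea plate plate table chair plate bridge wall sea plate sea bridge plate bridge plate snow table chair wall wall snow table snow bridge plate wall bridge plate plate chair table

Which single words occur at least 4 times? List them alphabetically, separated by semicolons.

bridge; plate; sea; snow; table; wall

Unigram counts meeting the condition (at least 4 times):
  bridge: 5
  plate: 10
  sea: 5
  snow: 4
  table: 4
  wall: 4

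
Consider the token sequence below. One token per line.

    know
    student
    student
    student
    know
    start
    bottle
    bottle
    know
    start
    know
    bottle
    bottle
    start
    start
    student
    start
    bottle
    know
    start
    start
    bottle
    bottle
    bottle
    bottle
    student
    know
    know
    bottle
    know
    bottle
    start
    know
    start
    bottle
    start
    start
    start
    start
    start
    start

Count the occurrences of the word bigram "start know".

2

Scanning the 40 overlapping bigram windows for "start know":
  position 10–11: start know
  position 32–33: start know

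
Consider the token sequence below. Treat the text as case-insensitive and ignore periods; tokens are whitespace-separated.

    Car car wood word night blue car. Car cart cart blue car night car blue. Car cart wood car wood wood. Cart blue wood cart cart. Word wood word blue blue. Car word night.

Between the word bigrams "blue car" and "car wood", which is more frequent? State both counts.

"blue car" (4 vs 2)

"blue car": 4 occurrences
"car wood": 2 occurrences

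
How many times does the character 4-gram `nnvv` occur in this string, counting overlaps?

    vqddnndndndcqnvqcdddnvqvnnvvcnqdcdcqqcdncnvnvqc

1

Sliding a length-4 window over the 47 characters (44 positions):
  position 25–28: nnvv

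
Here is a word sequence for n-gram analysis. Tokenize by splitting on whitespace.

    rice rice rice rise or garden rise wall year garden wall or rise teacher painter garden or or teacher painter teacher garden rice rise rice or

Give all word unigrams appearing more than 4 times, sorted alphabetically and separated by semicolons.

Unigram counts meeting the condition (more than 4 times):
  or: 5
  rice: 5

or; rice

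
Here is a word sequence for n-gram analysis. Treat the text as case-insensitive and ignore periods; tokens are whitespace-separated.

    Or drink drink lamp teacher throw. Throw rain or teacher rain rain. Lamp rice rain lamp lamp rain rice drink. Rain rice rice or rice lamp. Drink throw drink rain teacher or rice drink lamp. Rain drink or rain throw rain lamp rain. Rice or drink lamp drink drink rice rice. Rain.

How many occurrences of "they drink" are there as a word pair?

Scanning the 51 overlapping bigram windows for "they drink":
  (none found)

0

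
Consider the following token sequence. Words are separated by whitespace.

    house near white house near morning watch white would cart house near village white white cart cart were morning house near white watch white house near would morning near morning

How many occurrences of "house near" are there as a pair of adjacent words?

Scanning the 29 overlapping bigram windows for "house near":
  position 1–2: house near
  position 4–5: house near
  position 11–12: house near
  position 20–21: house near
  position 25–26: house near

5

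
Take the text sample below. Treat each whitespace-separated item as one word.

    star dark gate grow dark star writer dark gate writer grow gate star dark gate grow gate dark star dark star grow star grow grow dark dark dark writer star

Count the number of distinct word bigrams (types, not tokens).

18

30 tokens → 29 bigram windows in total.
Repeated bigrams (each contributes count−1 duplicates):
  dark gate: 3
  dark star: 3
  star dark: 3
  dark dark: 2
  gate grow: 2
  grow dark: 2
  grow gate: 2
  star grow: 2
11 duplicate windows → 29 − 11 = 18 distinct.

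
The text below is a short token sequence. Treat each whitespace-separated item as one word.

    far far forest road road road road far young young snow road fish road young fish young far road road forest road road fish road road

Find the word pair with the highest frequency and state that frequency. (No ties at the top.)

Bigram frequencies (highest first):
  road road: 6
  forest road: 2
  road fish: 2
  fish road: 2
  far far: 1
  far forest: 1
  … (11 more, each ≤ 1)

"road road", 6 times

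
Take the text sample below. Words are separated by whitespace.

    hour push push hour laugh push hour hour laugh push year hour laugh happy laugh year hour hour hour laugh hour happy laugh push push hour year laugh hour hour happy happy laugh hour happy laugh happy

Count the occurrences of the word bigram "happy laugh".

Scanning the 36 overlapping bigram windows for "happy laugh":
  position 14–15: happy laugh
  position 22–23: happy laugh
  position 32–33: happy laugh
  position 35–36: happy laugh

4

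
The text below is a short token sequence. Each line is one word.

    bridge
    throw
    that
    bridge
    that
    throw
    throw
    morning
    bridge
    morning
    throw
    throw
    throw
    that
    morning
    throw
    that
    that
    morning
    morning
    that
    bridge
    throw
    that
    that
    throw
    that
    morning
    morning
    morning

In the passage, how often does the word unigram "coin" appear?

0

Scanning the 30 tokens for "coin":
  (none found)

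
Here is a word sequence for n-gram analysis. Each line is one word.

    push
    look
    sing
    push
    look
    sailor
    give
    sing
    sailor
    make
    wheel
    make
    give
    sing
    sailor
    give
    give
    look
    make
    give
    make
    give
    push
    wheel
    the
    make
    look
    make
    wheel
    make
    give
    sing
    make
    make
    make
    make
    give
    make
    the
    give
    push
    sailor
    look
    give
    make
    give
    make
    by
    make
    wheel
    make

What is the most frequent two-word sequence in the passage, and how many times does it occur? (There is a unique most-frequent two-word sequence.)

Bigram frequencies (highest first):
  make give: 6
  give make: 4
  give sing: 3
  make wheel: 3
  wheel make: 3
  make make: 3
  … (23 more, each ≤ 2)

"make give", 6 times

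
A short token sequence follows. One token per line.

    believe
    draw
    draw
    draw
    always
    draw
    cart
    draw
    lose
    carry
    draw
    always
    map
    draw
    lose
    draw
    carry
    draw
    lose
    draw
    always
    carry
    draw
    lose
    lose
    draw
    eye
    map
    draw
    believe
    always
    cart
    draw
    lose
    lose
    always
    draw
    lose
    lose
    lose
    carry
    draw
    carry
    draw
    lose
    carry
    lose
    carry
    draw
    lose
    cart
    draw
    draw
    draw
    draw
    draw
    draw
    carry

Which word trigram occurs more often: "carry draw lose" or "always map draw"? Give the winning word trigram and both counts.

"carry draw lose" (4 vs 1)

"carry draw lose": 4 occurrences
"always map draw": 1 occurrence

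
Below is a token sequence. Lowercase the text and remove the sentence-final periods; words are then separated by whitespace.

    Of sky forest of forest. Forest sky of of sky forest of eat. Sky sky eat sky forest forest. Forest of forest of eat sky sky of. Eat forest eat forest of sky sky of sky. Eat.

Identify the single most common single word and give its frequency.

"sky", 11 times

Unigram frequencies (highest first):
  sky: 11
  of: 10
  forest: 10
  eat: 6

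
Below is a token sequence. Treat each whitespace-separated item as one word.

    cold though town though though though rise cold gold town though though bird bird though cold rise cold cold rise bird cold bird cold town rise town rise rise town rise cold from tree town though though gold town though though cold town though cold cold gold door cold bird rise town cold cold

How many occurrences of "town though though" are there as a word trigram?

4

Scanning the 52 overlapping trigram windows for "town though though":
  position 3–5: town though though
  position 10–12: town though though
  position 35–37: town though though
  position 39–41: town though though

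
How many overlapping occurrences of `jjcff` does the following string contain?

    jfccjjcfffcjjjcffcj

2

Sliding a length-5 window over the 19 characters (15 positions):
  position 5–9: jjcff
  position 13–17: jjcff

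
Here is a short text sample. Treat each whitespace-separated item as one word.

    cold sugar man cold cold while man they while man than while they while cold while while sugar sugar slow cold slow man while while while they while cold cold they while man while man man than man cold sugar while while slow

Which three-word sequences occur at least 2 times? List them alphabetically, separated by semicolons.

Trigram counts meeting the condition (at least 2 times):
  they while cold: 2
  they while man: 2
  while they while: 2

they while cold; they while man; while they while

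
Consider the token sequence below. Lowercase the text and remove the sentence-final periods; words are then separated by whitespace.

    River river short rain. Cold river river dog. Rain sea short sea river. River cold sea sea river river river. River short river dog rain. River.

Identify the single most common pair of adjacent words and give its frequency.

"river river", 6 times

Bigram frequencies (highest first):
  river river: 6
  river short: 2
  river dog: 2
  dog rain: 2
  sea river: 2
  short rain: 1
  … (10 more, each ≤ 1)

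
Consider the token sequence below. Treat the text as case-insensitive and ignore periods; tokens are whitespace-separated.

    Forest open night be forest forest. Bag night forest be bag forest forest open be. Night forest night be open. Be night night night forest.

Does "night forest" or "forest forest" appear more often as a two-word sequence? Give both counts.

"night forest" (3 vs 2)

"night forest": 3 occurrences
"forest forest": 2 occurrences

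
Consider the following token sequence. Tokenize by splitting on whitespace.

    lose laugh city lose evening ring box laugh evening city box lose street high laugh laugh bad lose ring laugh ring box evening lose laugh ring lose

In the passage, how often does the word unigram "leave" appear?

0

Scanning the 27 tokens for "leave":
  (none found)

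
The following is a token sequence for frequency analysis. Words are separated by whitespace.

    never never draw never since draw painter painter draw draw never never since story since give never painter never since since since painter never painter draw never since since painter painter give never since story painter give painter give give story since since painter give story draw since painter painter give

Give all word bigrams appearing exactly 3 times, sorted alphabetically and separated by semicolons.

draw never; painter painter

Bigram counts meeting the condition (exactly 3 times):
  draw never: 3
  painter painter: 3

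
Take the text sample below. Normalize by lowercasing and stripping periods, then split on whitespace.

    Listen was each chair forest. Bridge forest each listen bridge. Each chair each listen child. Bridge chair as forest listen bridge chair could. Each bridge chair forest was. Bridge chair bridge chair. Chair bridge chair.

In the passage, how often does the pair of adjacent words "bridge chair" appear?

6

Scanning the 34 overlapping bigram windows for "bridge chair":
  position 16–17: bridge chair
  position 21–22: bridge chair
  position 25–26: bridge chair
  position 29–30: bridge chair
  position 31–32: bridge chair
  position 34–35: bridge chair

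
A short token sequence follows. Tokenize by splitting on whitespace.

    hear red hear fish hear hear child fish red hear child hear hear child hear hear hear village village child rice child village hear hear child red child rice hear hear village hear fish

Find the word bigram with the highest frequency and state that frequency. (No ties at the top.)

Bigram frequencies (highest first):
  hear hear: 6
  hear child: 4
  red hear: 2
  hear fish: 2
  child hear: 2
  hear village: 2
  … (13 more, each ≤ 2)

"hear hear", 6 times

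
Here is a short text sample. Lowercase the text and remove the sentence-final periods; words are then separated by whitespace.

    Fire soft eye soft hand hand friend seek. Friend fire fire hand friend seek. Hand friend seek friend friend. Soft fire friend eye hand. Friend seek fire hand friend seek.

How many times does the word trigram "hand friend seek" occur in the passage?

5

Scanning the 28 overlapping trigram windows for "hand friend seek":
  position 6–8: hand friend seek
  position 12–14: hand friend seek
  position 15–17: hand friend seek
  position 24–26: hand friend seek
  position 28–30: hand friend seek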